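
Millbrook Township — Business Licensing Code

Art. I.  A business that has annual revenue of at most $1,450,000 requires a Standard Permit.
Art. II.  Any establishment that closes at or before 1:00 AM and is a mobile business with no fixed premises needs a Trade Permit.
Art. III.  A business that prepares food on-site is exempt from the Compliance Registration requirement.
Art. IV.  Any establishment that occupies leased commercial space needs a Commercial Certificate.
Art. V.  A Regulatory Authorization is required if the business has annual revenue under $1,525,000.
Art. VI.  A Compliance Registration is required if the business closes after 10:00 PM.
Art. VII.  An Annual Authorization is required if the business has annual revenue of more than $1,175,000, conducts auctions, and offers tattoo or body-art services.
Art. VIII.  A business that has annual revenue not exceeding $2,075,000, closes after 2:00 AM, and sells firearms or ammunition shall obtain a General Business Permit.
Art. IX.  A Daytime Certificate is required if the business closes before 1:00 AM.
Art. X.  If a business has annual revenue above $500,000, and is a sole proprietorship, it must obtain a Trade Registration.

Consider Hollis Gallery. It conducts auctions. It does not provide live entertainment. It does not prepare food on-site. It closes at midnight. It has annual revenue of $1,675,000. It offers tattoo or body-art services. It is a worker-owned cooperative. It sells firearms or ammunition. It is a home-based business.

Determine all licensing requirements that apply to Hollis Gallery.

Annual Authorization, Compliance Registration, Daytime Certificate

Art. I. revenue $1,675,000 > $1,450,000 → Standard Permit not required.
Art. II. closes midnight, at/before 1:00 AM; is a home-based business (not: is a mobile business with no fixed premises) → Trade Permit not required.
Art. III. does not prepare food on-site → Compliance Registration exemption does not apply.
Art. IV. is a home-based business (not: occupies leased commercial space) → Commercial Certificate not required.
Art. V. revenue $1,675,000 ≥ $1,525,000 → Regulatory Authorization not required.
Art. VI. closes midnight, after 10:00 PM → Compliance Registration required.
Art. VII. revenue $1,675,000 > $1,175,000; conducts auctions; offers tattoo or body-art services → Annual Authorization required.
Art. VIII. revenue $1,675,000 ≤ $2,075,000; closes midnight, at/before 2:00 AM; sells firearms or ammunition → General Business Permit not required.
Art. IX. closes midnight, at/before 1:00 AM → Daytime Certificate required.
Art. X. revenue $1,675,000 > $500,000; is a worker-owned cooperative (not: is a sole proprietorship) → Trade Registration not required.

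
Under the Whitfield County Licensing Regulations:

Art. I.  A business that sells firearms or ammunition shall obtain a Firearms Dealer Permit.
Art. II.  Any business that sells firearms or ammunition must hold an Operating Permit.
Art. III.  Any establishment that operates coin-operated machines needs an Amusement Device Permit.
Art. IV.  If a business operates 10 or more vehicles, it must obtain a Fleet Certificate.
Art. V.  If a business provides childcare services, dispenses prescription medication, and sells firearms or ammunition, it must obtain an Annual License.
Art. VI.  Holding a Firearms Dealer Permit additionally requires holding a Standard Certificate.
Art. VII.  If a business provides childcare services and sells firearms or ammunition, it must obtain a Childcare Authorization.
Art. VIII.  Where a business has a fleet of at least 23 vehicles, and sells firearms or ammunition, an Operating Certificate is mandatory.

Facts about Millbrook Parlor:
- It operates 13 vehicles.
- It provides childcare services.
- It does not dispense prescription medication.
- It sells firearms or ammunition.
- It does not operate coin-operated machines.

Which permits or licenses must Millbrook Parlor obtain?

Childcare Authorization, Firearms Dealer Permit, Fleet Certificate, Operating Permit, Standard Certificate

Art. I. sells firearms or ammunition → Firearms Dealer Permit required.
Art. II. sells firearms or ammunition → Operating Permit required.
Art. III. does not operate coin-operated machines → Amusement Device Permit not required.
Art. IV. vehicles 13 ≥ 10 → Fleet Certificate required.
Art. V. provides childcare services; does not dispense prescription medication; sells firearms or ammunition → Annual License not required.
Art. VI. Firearms Dealer Permit is required → Standard Certificate also required.
Art. VII. provides childcare services; sells firearms or ammunition → Childcare Authorization required.
Art. VIII. vehicles 13 < 23; sells firearms or ammunition → Operating Certificate not required.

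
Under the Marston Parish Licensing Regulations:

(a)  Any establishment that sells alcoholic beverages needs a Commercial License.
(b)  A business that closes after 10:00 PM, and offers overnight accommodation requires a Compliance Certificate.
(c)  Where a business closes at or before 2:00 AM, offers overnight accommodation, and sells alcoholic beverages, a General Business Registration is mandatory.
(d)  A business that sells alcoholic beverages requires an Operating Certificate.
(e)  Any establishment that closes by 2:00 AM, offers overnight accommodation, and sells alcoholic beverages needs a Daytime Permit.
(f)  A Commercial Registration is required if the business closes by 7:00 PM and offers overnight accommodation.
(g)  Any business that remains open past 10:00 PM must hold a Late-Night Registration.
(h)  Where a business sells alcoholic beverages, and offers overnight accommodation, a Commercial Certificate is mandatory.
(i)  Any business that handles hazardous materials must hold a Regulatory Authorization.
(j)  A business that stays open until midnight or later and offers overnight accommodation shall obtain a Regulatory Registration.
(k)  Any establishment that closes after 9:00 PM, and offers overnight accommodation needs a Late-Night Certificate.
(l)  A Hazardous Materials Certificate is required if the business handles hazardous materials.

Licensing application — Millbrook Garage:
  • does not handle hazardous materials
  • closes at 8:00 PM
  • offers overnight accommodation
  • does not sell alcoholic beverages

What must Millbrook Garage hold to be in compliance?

None

(a) does not sell alcoholic beverages → Commercial License not required.
(b) closes 8:00 PM, at/before 10:00 PM; offers overnight accommodation → Compliance Certificate not required.
(c) closes 8:00 PM, at/before 2:00 AM; offers overnight accommodation; does not sell alcoholic beverages → General Business Registration not required.
(d) does not sell alcoholic beverages → Operating Certificate not required.
(e) closes 8:00 PM, at/before 2:00 AM; offers overnight accommodation; does not sell alcoholic beverages → Daytime Permit not required.
(f) closes 8:00 PM, after 7:00 PM; offers overnight accommodation → Commercial Registration not required.
(g) closes 8:00 PM, at/before 10:00 PM → Late-Night Registration not required.
(h) does not sell alcoholic beverages; offers overnight accommodation → Commercial Certificate not required.
(i) does not handle hazardous materials → Regulatory Authorization not required.
(j) closes 8:00 PM, at/before midnight; offers overnight accommodation → Regulatory Registration not required.
(k) closes 8:00 PM, at/before 9:00 PM; offers overnight accommodation → Late-Night Certificate not required.
(l) does not handle hazardous materials → Hazardous Materials Certificate not required.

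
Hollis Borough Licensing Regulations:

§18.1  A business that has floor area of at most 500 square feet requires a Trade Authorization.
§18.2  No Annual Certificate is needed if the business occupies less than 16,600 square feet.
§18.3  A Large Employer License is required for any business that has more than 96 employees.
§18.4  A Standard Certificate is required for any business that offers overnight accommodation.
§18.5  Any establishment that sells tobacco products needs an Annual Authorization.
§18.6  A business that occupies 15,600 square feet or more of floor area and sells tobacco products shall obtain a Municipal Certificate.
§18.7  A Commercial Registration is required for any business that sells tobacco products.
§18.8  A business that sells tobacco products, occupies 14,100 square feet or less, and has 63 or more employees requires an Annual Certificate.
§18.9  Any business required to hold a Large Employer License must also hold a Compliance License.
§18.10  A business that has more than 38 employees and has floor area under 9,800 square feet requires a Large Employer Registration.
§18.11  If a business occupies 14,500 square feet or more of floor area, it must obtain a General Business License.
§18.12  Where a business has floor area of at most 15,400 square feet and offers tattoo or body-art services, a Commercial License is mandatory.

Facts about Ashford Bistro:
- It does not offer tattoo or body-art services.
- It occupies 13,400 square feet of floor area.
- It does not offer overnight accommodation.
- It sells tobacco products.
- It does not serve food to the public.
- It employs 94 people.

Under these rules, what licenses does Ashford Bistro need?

Annual Authorization, Commercial Registration

§18.1 floor area 13,400 square feet > 500 square feet → Trade Authorization not required.
§18.2 floor area 13,400 square feet < 16,600 square feet → exempt from Annual Certificate.
§18.3 employees 94 ≤ 96 → Large Employer License not required.
§18.4 does not offer overnight accommodation → Standard Certificate not required.
§18.5 sells tobacco products → Annual Authorization required.
§18.6 floor area 13,400 square feet < 15,600 square feet; sells tobacco products → Municipal Certificate not required.
§18.7 sells tobacco products → Commercial Registration required.
§18.8 sells tobacco products; floor area 13,400 square feet ≤ 14,100 square feet; employees 94 ≥ 63 → Annual Certificate required.
§18.9 Large Employer License is not required → no effect.
§18.10 employees 94 > 38; floor area 13,400 square feet ≥ 9,800 square feet → Large Employer Registration not required.
§18.11 floor area 13,400 square feet < 14,500 square feet → General Business License not required.
§18.12 floor area 13,400 square feet ≤ 15,400 square feet; does not offer tattoo or body-art services → Commercial License not required.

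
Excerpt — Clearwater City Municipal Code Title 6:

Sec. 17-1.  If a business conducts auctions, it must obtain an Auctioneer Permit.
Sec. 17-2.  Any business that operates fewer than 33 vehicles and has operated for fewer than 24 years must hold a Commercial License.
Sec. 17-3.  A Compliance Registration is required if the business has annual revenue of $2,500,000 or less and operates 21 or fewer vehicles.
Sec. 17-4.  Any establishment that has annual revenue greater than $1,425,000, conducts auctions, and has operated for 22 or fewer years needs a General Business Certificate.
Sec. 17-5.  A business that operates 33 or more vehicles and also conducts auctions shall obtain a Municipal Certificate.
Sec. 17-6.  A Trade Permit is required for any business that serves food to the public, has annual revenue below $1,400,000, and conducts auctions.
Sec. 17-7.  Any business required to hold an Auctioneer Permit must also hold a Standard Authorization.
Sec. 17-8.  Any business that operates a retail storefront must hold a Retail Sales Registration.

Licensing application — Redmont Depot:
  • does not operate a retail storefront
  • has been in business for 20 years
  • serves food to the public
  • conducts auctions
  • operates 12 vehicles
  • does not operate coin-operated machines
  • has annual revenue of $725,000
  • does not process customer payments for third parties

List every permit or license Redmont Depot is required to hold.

Auctioneer Permit, Commercial License, Compliance Registration, Standard Authorization, Trade Permit

Sec. 17-1. conducts auctions → Auctioneer Permit required.
Sec. 17-2. vehicles 12 < 33; years in business 20 < 24 → Commercial License required.
Sec. 17-3. revenue $725,000 ≤ $2,500,000; vehicles 12 ≤ 21 → Compliance Registration required.
Sec. 17-4. revenue $725,000 ≤ $1,425,000; conducts auctions; years in business 20 ≤ 22 → General Business Certificate not required.
Sec. 17-5. vehicles 12 < 33; conducts auctions → Municipal Certificate not required.
Sec. 17-6. serves food to the public; revenue $725,000 < $1,400,000; conducts auctions → Trade Permit required.
Sec. 17-7. Auctioneer Permit is required → Standard Authorization also required.
Sec. 17-8. does not operate a retail storefront → Retail Sales Registration not required.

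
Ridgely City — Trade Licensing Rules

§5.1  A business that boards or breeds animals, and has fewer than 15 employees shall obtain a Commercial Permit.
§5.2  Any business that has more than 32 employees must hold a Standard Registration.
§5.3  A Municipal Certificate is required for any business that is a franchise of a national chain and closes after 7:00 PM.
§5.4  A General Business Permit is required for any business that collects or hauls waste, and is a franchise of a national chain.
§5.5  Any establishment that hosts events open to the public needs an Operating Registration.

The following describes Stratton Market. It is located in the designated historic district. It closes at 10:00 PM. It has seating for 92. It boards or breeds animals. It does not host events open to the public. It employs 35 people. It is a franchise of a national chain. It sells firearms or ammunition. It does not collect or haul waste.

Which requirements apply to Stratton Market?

Municipal Certificate, Standard Registration

§5.1 boards or breeds animals; employees 35 ≥ 15 → Commercial Permit not required.
§5.2 employees 35 > 32 → Standard Registration required.
§5.3 is a franchise of a national chain; closes 10:00 PM, after 7:00 PM → Municipal Certificate required.
§5.4 does not collect or haul waste; is a franchise of a national chain → General Business Permit not required.
§5.5 does not host events open to the public → Operating Registration not required.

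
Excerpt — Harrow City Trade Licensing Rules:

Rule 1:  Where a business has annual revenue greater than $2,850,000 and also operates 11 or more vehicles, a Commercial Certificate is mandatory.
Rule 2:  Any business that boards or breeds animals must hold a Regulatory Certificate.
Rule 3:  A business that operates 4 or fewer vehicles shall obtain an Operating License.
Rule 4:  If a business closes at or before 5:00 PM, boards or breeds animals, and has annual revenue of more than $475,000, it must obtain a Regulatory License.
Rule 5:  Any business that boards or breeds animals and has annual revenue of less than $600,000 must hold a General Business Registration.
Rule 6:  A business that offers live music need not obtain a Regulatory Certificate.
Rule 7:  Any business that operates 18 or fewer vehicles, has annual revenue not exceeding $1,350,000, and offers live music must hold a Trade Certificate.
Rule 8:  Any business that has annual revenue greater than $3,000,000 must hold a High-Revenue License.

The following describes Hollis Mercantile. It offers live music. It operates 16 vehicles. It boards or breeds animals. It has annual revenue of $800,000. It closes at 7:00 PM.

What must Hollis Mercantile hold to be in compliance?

Rule 1: revenue $800,000 ≤ $2,850,000; vehicles 16 ≥ 11 → Commercial Certificate not required.
Rule 2: boards or breeds animals → Regulatory Certificate required.
Rule 3: vehicles 16 > 4 → Operating License not required.
Rule 4: closes 7:00 PM, after 5:00 PM; boards or breeds animals; revenue $800,000 > $475,000 → Regulatory License not required.
Rule 5: boards or breeds animals; revenue $800,000 ≥ $600,000 → General Business Registration not required.
Rule 6: offers live music → exempt from Regulatory Certificate.
Rule 7: vehicles 16 ≤ 18; revenue $800,000 ≤ $1,350,000; offers live music → Trade Certificate required.
Rule 8: revenue $800,000 ≤ $3,000,000 → High-Revenue License not required.

Trade Certificate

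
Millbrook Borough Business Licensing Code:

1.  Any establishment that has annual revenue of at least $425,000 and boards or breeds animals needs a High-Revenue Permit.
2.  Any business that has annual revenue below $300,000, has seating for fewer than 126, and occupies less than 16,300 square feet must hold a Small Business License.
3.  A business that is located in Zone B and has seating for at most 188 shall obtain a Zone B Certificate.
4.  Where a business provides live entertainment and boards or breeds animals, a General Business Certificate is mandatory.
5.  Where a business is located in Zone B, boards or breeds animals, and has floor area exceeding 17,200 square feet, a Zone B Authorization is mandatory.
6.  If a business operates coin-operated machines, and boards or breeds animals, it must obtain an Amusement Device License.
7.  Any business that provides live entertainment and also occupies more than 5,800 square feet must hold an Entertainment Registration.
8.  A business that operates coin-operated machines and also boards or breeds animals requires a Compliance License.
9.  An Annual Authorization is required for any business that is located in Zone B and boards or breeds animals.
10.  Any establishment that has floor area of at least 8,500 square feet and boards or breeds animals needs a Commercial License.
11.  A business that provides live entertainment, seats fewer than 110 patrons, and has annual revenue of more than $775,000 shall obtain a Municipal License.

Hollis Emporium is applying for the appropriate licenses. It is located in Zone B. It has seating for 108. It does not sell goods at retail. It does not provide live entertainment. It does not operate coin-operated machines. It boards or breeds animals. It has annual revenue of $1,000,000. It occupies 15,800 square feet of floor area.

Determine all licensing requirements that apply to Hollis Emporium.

1. revenue $1,000,000 ≥ $425,000; boards or breeds animals → High-Revenue Permit required.
2. revenue $1,000,000 ≥ $300,000; seating 108 < 126; floor area 15,800 square feet < 16,300 square feet → Small Business License not required.
3. is located in Zone B; seating 108 ≤ 188 → Zone B Certificate required.
4. does not provide live entertainment; boards or breeds animals → General Business Certificate not required.
5. is located in Zone B; boards or breeds animals; floor area 15,800 square feet ≤ 17,200 square feet → Zone B Authorization not required.
6. does not operate coin-operated machines; boards or breeds animals → Amusement Device License not required.
7. does not provide live entertainment; floor area 15,800 square feet > 5,800 square feet → Entertainment Registration not required.
8. does not operate coin-operated machines; boards or breeds animals → Compliance License not required.
9. is located in Zone B; boards or breeds animals → Annual Authorization required.
10. floor area 15,800 square feet ≥ 8,500 square feet; boards or breeds animals → Commercial License required.
11. does not provide live entertainment; seating 108 < 110; revenue $1,000,000 > $775,000 → Municipal License not required.

Annual Authorization, Commercial License, High-Revenue Permit, Zone B Certificate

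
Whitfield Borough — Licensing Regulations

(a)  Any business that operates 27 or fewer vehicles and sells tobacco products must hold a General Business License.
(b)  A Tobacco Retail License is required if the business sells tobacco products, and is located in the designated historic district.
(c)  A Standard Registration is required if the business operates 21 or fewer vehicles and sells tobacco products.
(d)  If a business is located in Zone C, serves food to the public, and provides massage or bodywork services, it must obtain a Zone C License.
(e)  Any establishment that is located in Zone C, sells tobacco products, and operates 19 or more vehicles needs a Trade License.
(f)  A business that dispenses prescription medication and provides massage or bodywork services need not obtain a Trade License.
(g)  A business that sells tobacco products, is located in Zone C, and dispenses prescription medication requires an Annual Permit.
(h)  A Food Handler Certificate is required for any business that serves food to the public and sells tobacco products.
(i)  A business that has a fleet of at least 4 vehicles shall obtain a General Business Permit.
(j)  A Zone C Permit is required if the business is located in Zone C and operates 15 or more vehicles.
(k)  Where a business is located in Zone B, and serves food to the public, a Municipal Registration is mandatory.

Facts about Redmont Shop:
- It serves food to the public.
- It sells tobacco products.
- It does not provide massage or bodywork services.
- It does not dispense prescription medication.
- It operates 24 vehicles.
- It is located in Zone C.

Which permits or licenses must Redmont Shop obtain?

Food Handler Certificate, General Business License, General Business Permit, Trade License, Zone C Permit

(a) vehicles 24 ≤ 27; sells tobacco products → General Business License required.
(b) sells tobacco products; is located in Zone C (not: is located in the designated historic district) → Tobacco Retail License not required.
(c) vehicles 24 > 21; sells tobacco products → Standard Registration not required.
(d) is located in Zone C; serves food to the public; does not provide massage or bodywork services → Zone C License not required.
(e) is located in Zone C; sells tobacco products; vehicles 24 ≥ 19 → Trade License required.
(f) does not dispense prescription medication; does not provide massage or bodywork services → Trade License exemption does not apply.
(g) sells tobacco products; is located in Zone C; does not dispense prescription medication → Annual Permit not required.
(h) serves food to the public; sells tobacco products → Food Handler Certificate required.
(i) vehicles 24 ≥ 4 → General Business Permit required.
(j) is located in Zone C; vehicles 24 ≥ 15 → Zone C Permit required.
(k) is located in Zone C (not: is located in Zone B); serves food to the public → Municipal Registration not required.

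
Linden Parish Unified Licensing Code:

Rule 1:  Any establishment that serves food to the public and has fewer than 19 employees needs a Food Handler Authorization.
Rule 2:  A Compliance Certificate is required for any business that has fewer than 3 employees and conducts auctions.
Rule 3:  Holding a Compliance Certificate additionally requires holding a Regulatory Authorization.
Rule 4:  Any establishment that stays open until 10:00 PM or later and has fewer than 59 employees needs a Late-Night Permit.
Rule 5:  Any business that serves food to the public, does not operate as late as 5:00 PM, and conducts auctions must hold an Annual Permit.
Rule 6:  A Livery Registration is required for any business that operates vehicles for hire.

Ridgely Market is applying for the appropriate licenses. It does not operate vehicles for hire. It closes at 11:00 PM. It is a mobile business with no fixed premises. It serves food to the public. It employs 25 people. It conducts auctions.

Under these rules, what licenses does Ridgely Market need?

Late-Night Permit

Rule 1: serves food to the public; employees 25 ≥ 19 → Food Handler Authorization not required.
Rule 2: employees 25 ≥ 3; conducts auctions → Compliance Certificate not required.
Rule 3: Compliance Certificate is not required → no effect.
Rule 4: closes 11:00 PM, after 10:00 PM; employees 25 < 59 → Late-Night Permit required.
Rule 5: serves food to the public; closes 11:00 PM, after 5:00 PM; conducts auctions → Annual Permit not required.
Rule 6: does not operate vehicles for hire → Livery Registration not required.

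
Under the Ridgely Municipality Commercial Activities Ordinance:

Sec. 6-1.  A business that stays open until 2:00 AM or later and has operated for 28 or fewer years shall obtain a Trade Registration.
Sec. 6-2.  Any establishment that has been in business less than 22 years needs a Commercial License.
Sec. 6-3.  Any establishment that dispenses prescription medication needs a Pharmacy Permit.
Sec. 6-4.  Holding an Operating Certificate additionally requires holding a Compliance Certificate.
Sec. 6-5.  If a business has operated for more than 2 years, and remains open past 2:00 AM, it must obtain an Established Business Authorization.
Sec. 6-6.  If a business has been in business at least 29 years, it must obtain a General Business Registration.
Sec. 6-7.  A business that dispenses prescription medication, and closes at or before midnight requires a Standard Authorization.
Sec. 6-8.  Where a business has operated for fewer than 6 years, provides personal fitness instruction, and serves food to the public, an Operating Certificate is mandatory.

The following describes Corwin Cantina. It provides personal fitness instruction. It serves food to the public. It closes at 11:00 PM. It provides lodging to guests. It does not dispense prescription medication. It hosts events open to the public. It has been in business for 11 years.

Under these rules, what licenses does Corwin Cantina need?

Commercial License

Sec. 6-1. closes 11:00 PM, at/before 2:00 AM; years in business 11 ≤ 28 → Trade Registration not required.
Sec. 6-2. years in business 11 < 22 → Commercial License required.
Sec. 6-3. does not dispense prescription medication → Pharmacy Permit not required.
Sec. 6-4. Operating Certificate is not required → no effect.
Sec. 6-5. years in business 11 > 2; closes 11:00 PM, at/before 2:00 AM → Established Business Authorization not required.
Sec. 6-6. years in business 11 < 29 → General Business Registration not required.
Sec. 6-7. does not dispense prescription medication; closes 11:00 PM, at/before midnight → Standard Authorization not required.
Sec. 6-8. years in business 11 ≥ 6; provides personal fitness instruction; serves food to the public → Operating Certificate not required.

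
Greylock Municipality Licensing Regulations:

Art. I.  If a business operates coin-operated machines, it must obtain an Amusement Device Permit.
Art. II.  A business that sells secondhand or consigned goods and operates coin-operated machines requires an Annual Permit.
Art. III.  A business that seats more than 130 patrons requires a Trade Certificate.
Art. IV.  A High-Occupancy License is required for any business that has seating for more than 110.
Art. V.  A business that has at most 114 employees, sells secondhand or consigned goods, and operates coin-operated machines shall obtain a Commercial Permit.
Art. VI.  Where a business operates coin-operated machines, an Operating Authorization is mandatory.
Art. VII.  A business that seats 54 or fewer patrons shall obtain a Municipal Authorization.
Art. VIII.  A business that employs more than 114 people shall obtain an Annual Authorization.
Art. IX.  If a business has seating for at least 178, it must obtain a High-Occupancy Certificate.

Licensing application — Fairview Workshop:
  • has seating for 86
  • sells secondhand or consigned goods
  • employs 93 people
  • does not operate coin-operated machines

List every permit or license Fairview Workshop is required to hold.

Art. I. does not operate coin-operated machines → Amusement Device Permit not required.
Art. II. sells secondhand or consigned goods; does not operate coin-operated machines → Annual Permit not required.
Art. III. seating 86 ≤ 130 → Trade Certificate not required.
Art. IV. seating 86 ≤ 110 → High-Occupancy License not required.
Art. V. employees 93 ≤ 114; sells secondhand or consigned goods; does not operate coin-operated machines → Commercial Permit not required.
Art. VI. does not operate coin-operated machines → Operating Authorization not required.
Art. VII. seating 86 > 54 → Municipal Authorization not required.
Art. VIII. employees 93 ≤ 114 → Annual Authorization not required.
Art. IX. seating 86 < 178 → High-Occupancy Certificate not required.

None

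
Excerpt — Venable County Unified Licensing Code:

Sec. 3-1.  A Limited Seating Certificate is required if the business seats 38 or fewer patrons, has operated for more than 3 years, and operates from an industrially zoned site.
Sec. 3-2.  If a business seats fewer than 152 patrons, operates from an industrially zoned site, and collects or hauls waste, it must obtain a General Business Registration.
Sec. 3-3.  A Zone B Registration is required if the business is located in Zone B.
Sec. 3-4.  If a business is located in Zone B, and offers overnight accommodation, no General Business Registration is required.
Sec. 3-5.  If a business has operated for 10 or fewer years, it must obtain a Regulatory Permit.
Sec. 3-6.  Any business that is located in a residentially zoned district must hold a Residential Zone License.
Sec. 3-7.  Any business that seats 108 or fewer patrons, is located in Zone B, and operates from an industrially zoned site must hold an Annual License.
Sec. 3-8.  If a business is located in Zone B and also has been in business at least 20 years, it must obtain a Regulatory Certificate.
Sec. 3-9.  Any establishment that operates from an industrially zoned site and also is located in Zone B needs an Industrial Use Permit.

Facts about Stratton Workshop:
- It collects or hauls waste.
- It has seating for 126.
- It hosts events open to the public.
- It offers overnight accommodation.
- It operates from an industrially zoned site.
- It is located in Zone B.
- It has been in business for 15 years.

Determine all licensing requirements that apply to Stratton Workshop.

Industrial Use Permit, Zone B Registration

Sec. 3-1. seating 126 > 38; years in business 15 > 3; operates from an industrially zoned site → Limited Seating Certificate not required.
Sec. 3-2. seating 126 < 152; operates from an industrially zoned site; collects or hauls waste → General Business Registration required.
Sec. 3-3. is located in Zone B → Zone B Registration required.
Sec. 3-4. is located in Zone B; offers overnight accommodation → exempt from General Business Registration.
Sec. 3-5. years in business 15 > 10 → Regulatory Permit not required.
Sec. 3-6. is located in Zone B (not: is located in a residentially zoned district) → Residential Zone License not required.
Sec. 3-7. seating 126 > 108; is located in Zone B; operates from an industrially zoned site → Annual License not required.
Sec. 3-8. is located in Zone B; years in business 15 < 20 → Regulatory Certificate not required.
Sec. 3-9. operates from an industrially zoned site; is located in Zone B → Industrial Use Permit required.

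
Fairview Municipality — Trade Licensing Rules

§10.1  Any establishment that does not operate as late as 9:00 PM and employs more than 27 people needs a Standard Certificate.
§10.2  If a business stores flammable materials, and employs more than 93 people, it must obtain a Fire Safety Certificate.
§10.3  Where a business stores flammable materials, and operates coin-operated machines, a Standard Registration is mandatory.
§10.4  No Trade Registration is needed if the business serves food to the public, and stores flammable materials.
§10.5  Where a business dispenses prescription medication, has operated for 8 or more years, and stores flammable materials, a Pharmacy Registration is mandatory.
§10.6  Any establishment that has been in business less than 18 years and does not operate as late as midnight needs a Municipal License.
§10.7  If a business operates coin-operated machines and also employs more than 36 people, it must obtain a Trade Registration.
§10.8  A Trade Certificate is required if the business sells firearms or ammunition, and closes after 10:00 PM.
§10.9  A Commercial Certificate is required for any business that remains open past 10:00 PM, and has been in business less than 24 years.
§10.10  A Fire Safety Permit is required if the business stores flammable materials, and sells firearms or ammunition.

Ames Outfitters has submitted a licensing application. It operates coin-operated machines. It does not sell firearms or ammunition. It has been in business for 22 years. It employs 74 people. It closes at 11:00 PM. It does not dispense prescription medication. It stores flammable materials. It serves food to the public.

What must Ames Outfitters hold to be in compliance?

Commercial Certificate, Standard Registration

§10.1 closes 11:00 PM, after 9:00 PM; employees 74 > 27 → Standard Certificate not required.
§10.2 stores flammable materials; employees 74 ≤ 93 → Fire Safety Certificate not required.
§10.3 stores flammable materials; operates coin-operated machines → Standard Registration required.
§10.4 serves food to the public; stores flammable materials → exempt from Trade Registration.
§10.5 does not dispense prescription medication; years in business 22 ≥ 8; stores flammable materials → Pharmacy Registration not required.
§10.6 years in business 22 ≥ 18; closes 11:00 PM, at/before midnight → Municipal License not required.
§10.7 operates coin-operated machines; employees 74 > 36 → Trade Registration required.
§10.8 does not sell firearms or ammunition; closes 11:00 PM, after 10:00 PM → Trade Certificate not required.
§10.9 closes 11:00 PM, after 10:00 PM; years in business 22 < 24 → Commercial Certificate required.
§10.10 stores flammable materials; does not sell firearms or ammunition → Fire Safety Permit not required.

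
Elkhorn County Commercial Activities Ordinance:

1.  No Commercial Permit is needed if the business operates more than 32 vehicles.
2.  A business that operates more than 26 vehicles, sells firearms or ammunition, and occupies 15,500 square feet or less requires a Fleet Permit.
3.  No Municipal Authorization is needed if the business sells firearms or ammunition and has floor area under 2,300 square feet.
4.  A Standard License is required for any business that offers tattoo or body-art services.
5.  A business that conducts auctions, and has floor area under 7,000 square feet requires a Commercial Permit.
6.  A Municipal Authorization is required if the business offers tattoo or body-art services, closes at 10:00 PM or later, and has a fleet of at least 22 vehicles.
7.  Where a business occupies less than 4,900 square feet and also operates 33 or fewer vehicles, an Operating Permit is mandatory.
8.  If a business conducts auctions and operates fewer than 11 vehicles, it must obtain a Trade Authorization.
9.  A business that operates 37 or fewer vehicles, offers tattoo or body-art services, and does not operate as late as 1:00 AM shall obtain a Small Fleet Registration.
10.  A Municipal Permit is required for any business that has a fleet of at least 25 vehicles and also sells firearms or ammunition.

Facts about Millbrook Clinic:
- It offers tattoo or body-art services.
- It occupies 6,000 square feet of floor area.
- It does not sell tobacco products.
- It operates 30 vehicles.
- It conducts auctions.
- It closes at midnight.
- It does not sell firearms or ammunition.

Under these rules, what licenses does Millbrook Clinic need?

Commercial Permit, Municipal Authorization, Small Fleet Registration, Standard License

1. vehicles 30 ≤ 32 → Commercial Permit exemption does not apply.
2. vehicles 30 > 26; does not sell firearms or ammunition; floor area 6,000 square feet ≤ 15,500 square feet → Fleet Permit not required.
3. does not sell firearms or ammunition; floor area 6,000 square feet ≥ 2,300 square feet → Municipal Authorization exemption does not apply.
4. offers tattoo or body-art services → Standard License required.
5. conducts auctions; floor area 6,000 square feet < 7,000 square feet → Commercial Permit required.
6. offers tattoo or body-art services; closes midnight, after 10:00 PM; vehicles 30 ≥ 22 → Municipal Authorization required.
7. floor area 6,000 square feet ≥ 4,900 square feet; vehicles 30 ≤ 33 → Operating Permit not required.
8. conducts auctions; vehicles 30 ≥ 11 → Trade Authorization not required.
9. vehicles 30 ≤ 37; offers tattoo or body-art services; closes midnight, at/before 1:00 AM → Small Fleet Registration required.
10. vehicles 30 ≥ 25; does not sell firearms or ammunition → Municipal Permit not required.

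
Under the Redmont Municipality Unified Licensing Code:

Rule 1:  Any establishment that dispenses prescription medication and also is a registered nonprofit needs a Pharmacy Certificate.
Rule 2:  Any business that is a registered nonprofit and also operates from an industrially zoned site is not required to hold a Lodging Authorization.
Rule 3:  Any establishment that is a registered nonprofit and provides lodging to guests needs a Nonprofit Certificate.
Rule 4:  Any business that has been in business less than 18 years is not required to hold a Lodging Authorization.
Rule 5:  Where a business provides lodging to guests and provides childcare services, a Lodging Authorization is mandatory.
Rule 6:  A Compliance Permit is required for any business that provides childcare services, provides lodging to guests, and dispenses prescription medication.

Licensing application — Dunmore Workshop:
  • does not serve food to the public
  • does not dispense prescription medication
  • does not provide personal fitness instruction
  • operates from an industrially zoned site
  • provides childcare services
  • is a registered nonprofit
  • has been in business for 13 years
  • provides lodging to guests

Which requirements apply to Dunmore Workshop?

Rule 1: does not dispense prescription medication; is a registered nonprofit → Pharmacy Certificate not required.
Rule 2: is a registered nonprofit; operates from an industrially zoned site → exempt from Lodging Authorization.
Rule 3: is a registered nonprofit; provides lodging to guests → Nonprofit Certificate required.
Rule 4: years in business 13 < 18 → exempt from Lodging Authorization.
Rule 5: provides lodging to guests; provides childcare services → Lodging Authorization required.
Rule 6: provides childcare services; provides lodging to guests; does not dispense prescription medication → Compliance Permit not required.

Nonprofit Certificate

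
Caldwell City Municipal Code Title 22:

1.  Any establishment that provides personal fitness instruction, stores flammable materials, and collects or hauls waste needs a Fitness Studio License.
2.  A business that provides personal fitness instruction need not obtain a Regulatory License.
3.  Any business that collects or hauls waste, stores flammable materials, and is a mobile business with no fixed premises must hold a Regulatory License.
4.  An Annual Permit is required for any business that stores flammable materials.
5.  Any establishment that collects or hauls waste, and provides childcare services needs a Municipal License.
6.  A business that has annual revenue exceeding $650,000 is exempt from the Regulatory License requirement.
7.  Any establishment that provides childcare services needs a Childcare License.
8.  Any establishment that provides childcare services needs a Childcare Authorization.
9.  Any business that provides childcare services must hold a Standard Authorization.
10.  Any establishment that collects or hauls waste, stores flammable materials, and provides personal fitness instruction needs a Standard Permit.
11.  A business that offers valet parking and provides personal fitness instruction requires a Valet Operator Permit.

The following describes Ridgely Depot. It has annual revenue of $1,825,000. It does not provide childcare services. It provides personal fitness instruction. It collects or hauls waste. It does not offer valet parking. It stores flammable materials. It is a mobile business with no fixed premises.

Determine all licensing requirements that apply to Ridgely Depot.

1. provides personal fitness instruction; stores flammable materials; collects or hauls waste → Fitness Studio License required.
2. provides personal fitness instruction → exempt from Regulatory License.
3. collects or hauls waste; stores flammable materials; is a mobile business with no fixed premises → Regulatory License required.
4. stores flammable materials → Annual Permit required.
5. collects or hauls waste; does not provide childcare services → Municipal License not required.
6. revenue $1,825,000 > $650,000 → exempt from Regulatory License.
7. does not provide childcare services → Childcare License not required.
8. does not provide childcare services → Childcare Authorization not required.
9. does not provide childcare services → Standard Authorization not required.
10. collects or hauls waste; stores flammable materials; provides personal fitness instruction → Standard Permit required.
11. does not offer valet parking; provides personal fitness instruction → Valet Operator Permit not required.

Annual Permit, Fitness Studio License, Standard Permit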